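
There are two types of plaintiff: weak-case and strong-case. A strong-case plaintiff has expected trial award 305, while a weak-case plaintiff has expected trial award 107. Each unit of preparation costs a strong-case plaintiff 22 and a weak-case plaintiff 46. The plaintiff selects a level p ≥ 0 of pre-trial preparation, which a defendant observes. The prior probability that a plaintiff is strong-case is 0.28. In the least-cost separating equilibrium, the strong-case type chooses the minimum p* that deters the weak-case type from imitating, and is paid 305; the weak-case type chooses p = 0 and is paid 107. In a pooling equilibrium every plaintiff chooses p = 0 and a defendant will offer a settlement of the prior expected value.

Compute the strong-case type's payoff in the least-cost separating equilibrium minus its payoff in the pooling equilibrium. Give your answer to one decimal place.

47.9

Least-cost separating signal: p* solves 107 = 305 − 46·p*, so p* = (305 − 107)/46 ≈ 4.3043.
Strong-case type's separating payoff: 305 − 22 × p* = 305 − 22 × (305 − 107)/46 = 305 − 4356/46 ≈ 210.304.
Pooling payoff: 0.28 × 305 + 0.72 × 107 = 162.44.
Difference: 210.304 − 162.44 = 47.864, i.e. 47.9 to one decimal place.
The strong-case type prefers to separate.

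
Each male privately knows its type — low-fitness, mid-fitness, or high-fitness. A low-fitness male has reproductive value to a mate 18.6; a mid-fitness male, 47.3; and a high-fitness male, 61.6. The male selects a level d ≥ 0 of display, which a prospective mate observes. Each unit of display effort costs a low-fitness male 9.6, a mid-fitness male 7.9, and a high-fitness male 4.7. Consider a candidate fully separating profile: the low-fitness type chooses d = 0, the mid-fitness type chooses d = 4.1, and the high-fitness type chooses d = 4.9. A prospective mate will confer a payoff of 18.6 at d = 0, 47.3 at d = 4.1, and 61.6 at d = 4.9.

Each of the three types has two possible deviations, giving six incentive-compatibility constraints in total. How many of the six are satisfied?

4

Low-fitness (own payoff 18.6): to d=4.1 gives 47.3 − 9.6×4.1 = 7.94 → no gain ✓; to d=4.9 gives 61.6 − 9.6×4.9 = 14.56 → no gain ✓.
Mid-fitness (own payoff 47.3 − 7.9×4.1 = 14.91): to d=0 gives 18.6 → profitable ✗; to d=4.9 gives 61.6 − 7.9×4.9 = 22.89 → profitable ✗.
High-fitness (own payoff 61.6 − 4.7×4.9 = 38.57): to d=0 gives 18.6 → no gain ✓; to d=4.1 gives 47.3 − 4.7×4.1 = 28.03 → no gain ✓.
4 of the 6 constraints hold; not an equilibrium.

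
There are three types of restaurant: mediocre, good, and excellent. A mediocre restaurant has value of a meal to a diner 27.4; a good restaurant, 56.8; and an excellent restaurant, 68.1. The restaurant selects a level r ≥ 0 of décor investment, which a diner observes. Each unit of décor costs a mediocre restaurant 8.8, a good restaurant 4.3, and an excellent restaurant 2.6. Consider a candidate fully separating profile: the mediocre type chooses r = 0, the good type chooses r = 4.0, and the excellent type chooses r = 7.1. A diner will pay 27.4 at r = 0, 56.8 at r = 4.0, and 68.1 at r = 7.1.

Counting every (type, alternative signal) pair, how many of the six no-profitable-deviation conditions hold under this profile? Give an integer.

6

Excellent (own payoff 68.1 − 2.6×7.1 = 49.64): to r=0 gives 27.4 → no gain ✓; to r=4.0 gives 56.8 − 2.6×4.0 = 46.4 → no gain ✓.
Mediocre (own payoff 27.4): to r=4.0 gives 56.8 − 8.8×4.0 = 21.6 → no gain ✓; to r=7.1 gives 68.1 − 8.8×7.1 = 5.62 → no gain ✓.
Good (own payoff 56.8 − 4.3×4.0 = 39.6): to r=0 gives 27.4 → no gain ✓; to r=7.1 gives 68.1 − 4.3×7.1 = 37.57 → no gain ✓.
6 of the 6 constraints hold; this profile is a separating equilibrium.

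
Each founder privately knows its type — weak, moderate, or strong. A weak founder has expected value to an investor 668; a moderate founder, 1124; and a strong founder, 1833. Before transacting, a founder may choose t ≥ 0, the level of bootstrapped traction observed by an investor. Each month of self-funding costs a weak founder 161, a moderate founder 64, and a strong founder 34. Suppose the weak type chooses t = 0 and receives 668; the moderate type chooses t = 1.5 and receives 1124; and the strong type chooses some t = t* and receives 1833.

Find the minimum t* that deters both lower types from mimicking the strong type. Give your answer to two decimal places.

Weak type (on-path payoff 668) won't mimic when 668 ≥ 1833 − 161·t*, i.e. t* ≥ 7.24.
Moderate type (on-path payoff 1124 − 64×1.5 = 1028) won't mimic when 1028 ≥ 1833 − 64·t*, i.e. t* ≥ 12.58.
Both must hold, so t* = max(7.24, 12.58) = 12.58. The moderate type's constraint binds.

12.58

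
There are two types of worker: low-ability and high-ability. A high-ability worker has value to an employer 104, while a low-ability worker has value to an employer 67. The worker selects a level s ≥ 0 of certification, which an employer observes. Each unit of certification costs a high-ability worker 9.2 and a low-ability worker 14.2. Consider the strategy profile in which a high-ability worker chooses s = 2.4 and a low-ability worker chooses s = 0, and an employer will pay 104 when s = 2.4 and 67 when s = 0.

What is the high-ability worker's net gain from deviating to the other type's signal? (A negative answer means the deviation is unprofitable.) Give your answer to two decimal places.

-14.92

Playing s = 2.4 the high-ability worker receives 104 − 9.2 × 2.4 = 81.92.
Deviating to s = 0 yields 67 instead.
Gain from deviating: 67 − 81.92 = -14.92.
The gain is negative, so the high-ability type's incentive-compatibility constraint is satisfied.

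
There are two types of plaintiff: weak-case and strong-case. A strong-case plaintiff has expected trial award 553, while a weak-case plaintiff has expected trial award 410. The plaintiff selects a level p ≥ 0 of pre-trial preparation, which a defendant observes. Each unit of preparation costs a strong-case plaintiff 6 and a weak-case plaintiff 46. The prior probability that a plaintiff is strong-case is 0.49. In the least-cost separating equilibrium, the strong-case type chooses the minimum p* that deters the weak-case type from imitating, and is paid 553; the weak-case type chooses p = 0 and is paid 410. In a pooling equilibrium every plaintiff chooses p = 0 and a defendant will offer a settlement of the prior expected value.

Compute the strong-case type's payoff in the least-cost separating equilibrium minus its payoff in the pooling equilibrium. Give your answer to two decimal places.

Least-cost separating signal: p* solves 410 = 553 − 46·p*, so p* = (553 − 410)/46 ≈ 3.1087.
Strong-case type's separating payoff: 553 − 6 × p* = 553 − 6 × (553 − 410)/46 = 553 − 858/46 ≈ 534.3478.
Pooling payoff: 0.49 × 553 + 0.51 × 410 = 480.07.
Difference: 534.3478 − 480.07 = 54.2778, i.e. 54.28 to two decimal places.
The strong-case type prefers to separate.

54.28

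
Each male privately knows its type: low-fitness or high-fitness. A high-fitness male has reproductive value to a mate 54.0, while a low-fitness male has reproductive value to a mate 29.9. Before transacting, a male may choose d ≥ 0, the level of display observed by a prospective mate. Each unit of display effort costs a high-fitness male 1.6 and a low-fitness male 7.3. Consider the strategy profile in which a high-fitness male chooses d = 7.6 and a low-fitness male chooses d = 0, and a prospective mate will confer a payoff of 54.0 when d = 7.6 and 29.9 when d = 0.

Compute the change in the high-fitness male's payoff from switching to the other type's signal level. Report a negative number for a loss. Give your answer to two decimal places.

Playing d = 7.6 the high-fitness male receives 54.0 − 1.6 × 7.6 = 41.84.
Deviating to d = 0 yields 29.9 instead.
Gain from deviating: 29.9 − 41.84 = -11.94.
The gain is negative, so the high-fitness type's incentive-compatibility constraint is satisfied.

-11.94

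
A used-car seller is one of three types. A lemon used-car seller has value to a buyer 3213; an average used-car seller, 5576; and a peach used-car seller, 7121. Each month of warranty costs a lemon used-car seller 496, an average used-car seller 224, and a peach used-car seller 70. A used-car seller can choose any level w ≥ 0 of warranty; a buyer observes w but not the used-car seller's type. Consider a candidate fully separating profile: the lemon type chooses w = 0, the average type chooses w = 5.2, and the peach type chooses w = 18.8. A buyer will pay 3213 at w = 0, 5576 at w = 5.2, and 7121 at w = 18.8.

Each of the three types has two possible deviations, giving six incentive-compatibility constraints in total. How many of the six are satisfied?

6

Average (own payoff 5576 − 224×5.2 = 4411.2): to w=0 gives 3213 → no gain ✓; to w=18.8 gives 7121 − 224×18.8 = 2909.8 → no gain ✓.
Peach (own payoff 7121 − 70×18.8 = 5805): to w=0 gives 3213 → no gain ✓; to w=5.2 gives 5576 − 70×5.2 = 5212 → no gain ✓.
Lemon (own payoff 3213): to w=5.2 gives 5576 − 496×5.2 = 2996.8 → no gain ✓; to w=18.8 gives 7121 − 496×18.8 = -2203.8 → no gain ✓.
6 of the 6 constraints hold; this profile is a separating equilibrium.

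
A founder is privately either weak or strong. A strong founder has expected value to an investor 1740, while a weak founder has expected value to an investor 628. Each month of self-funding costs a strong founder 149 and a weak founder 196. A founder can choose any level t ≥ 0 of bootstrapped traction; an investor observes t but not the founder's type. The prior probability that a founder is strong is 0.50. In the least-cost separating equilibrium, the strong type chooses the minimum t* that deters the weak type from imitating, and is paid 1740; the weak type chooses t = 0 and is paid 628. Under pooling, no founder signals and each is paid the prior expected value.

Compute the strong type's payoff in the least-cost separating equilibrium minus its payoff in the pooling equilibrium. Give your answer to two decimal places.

Least-cost separating signal: t* solves 628 = 1740 − 196·t*, so t* = (1740 − 628)/196 ≈ 5.6735.
Strong type's separating payoff: 1740 − 149 × t* = 1740 − 149 × (1740 − 628)/196 = 1740 − 165688/196 ≈ 894.6531.
Pooling payoff: 0.50 × 1740 + 0.50 × 628 = 1184.
Difference: 894.6531 − 1184 = -289.3469, i.e. -289.35 to two decimal places.
The strong type would prefer the pooling outcome.

-289.35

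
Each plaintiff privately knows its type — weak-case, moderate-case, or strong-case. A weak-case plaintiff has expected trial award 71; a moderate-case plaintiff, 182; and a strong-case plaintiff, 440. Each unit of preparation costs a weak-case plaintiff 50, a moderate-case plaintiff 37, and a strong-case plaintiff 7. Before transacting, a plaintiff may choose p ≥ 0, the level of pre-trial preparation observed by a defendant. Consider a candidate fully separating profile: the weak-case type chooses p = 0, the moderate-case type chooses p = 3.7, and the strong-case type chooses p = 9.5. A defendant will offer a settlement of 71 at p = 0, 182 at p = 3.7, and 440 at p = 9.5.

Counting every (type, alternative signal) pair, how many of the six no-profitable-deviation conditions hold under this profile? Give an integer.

Strong-case (own payoff 440 − 7×9.5 = 373.5): to p=0 gives 71 → no gain ✓; to p=3.7 gives 182 − 7×3.7 = 156.1 → no gain ✓.
Moderate-case (own payoff 182 − 37×3.7 = 45.1): to p=0 gives 71 → profitable ✗; to p=9.5 gives 440 − 37×9.5 = 88.5 → profitable ✗.
Weak-case (own payoff 71): to p=3.7 gives 182 − 50×3.7 = -3 → no gain ✓; to p=9.5 gives 440 − 50×9.5 = -35 → no gain ✓.
4 of the 6 constraints hold; not an equilibrium.

4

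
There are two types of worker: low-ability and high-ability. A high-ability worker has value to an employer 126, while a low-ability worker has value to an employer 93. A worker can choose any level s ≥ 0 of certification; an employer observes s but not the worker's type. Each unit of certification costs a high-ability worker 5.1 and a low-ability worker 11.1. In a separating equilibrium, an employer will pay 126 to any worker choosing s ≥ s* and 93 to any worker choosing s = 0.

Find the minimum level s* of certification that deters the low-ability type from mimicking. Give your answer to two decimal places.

2.97

A low-ability worker choosing s = 0 receives 93.
Imitating at s* instead would pay 126 at cost 11.1·s*, netting 126 − 11.1·s*.
Indifference: 93 = 126 − 11.1·s*, so s* = (126 − 93) / 11.1 ≈ 2.97.
At s* the low-ability type's incentive constraint just binds; the high-ability type strictly prefers s* since its per-unit cost is lower.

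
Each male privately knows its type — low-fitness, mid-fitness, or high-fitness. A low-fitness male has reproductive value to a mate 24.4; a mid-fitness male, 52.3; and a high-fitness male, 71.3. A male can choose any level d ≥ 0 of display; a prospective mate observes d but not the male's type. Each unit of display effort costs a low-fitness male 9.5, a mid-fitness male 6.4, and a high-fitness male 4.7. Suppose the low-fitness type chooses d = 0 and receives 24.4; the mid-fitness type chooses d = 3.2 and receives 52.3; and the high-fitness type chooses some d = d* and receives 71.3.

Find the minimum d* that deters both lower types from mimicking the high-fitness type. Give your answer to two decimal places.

Mid-fitness type (on-path payoff 52.3 − 6.4×3.2 = 31.82) won't mimic when 31.82 ≥ 71.3 − 6.4·d*, i.e. d* ≥ 6.17.
Low-fitness type (on-path payoff 24.4) won't mimic when 24.4 ≥ 71.3 − 9.5·d*, i.e. d* ≥ 4.94.
Both must hold, so d* = max(4.94, 6.17) = 6.17. The mid-fitness type's constraint binds.

6.17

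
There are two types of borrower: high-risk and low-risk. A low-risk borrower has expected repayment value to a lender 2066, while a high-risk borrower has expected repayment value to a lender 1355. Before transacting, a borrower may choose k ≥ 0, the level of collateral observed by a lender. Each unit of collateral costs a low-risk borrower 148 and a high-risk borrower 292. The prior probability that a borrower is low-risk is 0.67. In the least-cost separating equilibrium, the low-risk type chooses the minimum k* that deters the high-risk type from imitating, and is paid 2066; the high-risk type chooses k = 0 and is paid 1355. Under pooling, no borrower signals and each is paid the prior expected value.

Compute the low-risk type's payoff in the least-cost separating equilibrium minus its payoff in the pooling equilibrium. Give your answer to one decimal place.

-125.7

Least-cost separating signal: k* solves 1355 = 2066 − 292·k*, so k* = (2066 − 1355)/292 ≈ 2.4349.
Low-risk type's separating payoff: 2066 − 148 × k* = 2066 − 148 × (2066 − 1355)/292 = 2066 − 105228/292 ≈ 1705.630.
Pooling payoff: 0.67 × 2066 + 0.33 × 1355 = 1831.37.
Difference: 1705.630 − 1831.37 = -125.74, i.e. -125.7 to one decimal place.
The low-risk type would prefer the pooling outcome.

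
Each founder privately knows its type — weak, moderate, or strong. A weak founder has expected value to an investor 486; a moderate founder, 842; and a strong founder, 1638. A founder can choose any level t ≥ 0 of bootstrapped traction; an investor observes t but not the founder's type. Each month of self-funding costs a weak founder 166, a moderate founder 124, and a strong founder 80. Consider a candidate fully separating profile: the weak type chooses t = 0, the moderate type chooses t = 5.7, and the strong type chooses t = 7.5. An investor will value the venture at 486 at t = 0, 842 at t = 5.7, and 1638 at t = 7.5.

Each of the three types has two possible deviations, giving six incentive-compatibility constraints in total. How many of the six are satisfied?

Weak (own payoff 486): to t=5.7 gives 842 − 166×5.7 = -104.2 → no gain ✓; to t=7.5 gives 1638 − 166×7.5 = 393 → no gain ✓.
Moderate (own payoff 842 − 124×5.7 = 135.2): to t=0 gives 486 → profitable ✗; to t=7.5 gives 1638 − 124×7.5 = 708 → profitable ✗.
Strong (own payoff 1638 − 80×7.5 = 1038): to t=0 gives 486 → no gain ✓; to t=5.7 gives 842 − 80×5.7 = 386 → no gain ✓.
4 of the 6 constraints hold; not an equilibrium.

4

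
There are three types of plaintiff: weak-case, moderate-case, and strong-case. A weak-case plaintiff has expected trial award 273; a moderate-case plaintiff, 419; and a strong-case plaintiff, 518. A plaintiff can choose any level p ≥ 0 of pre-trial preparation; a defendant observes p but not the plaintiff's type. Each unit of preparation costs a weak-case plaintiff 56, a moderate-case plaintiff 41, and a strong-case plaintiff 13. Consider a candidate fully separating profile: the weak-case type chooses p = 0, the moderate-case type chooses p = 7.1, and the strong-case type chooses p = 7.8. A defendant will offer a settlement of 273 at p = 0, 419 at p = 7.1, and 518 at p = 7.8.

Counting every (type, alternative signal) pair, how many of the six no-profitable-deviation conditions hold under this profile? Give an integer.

Moderate-case (own payoff 419 − 41×7.1 = 127.9): to p=0 gives 273 → profitable ✗; to p=7.8 gives 518 − 41×7.8 = 198.2 → profitable ✗.
Strong-case (own payoff 518 − 13×7.8 = 416.6): to p=0 gives 273 → no gain ✓; to p=7.1 gives 419 − 13×7.1 = 326.7 → no gain ✓.
Weak-case (own payoff 273): to p=7.1 gives 419 − 56×7.1 = 21.4 → no gain ✓; to p=7.8 gives 518 − 56×7.8 = 81.2 → no gain ✓.
4 of the 6 constraints hold; not an equilibrium.

4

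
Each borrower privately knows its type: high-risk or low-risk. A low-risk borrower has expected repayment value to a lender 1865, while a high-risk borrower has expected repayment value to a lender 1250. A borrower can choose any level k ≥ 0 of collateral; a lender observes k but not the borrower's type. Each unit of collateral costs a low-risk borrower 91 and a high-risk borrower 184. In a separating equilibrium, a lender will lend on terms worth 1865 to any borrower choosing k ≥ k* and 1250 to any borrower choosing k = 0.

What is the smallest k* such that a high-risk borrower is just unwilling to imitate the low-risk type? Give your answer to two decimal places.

3.34

A high-risk borrower choosing k = 0 receives 1250.
Imitating at k* instead would pay 1865 at cost 184·k*, netting 1865 − 184·k*.
Indifference: 1250 = 1865 − 184·k*, so k* = (1865 − 1250) / 184 ≈ 3.34.
This is the high-risk type's binding incentive-compatibility constraint; any k ≥ 3.34 sustains separation on that side.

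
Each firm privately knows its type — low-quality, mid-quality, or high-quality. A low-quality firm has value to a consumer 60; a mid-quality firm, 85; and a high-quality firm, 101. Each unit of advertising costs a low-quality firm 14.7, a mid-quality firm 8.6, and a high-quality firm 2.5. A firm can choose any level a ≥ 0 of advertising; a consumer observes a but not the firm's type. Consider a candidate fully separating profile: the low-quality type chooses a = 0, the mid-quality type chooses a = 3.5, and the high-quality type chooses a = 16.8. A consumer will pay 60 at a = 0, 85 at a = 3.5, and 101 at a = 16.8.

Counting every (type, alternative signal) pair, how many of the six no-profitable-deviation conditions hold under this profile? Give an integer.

3

Low-quality (own payoff 60): to a=3.5 gives 85 − 14.7×3.5 = 33.55 → no gain ✓; to a=16.8 gives 101 − 14.7×16.8 = -145.96 → no gain ✓.
Mid-quality (own payoff 85 − 8.6×3.5 = 54.9): to a=0 gives 60 → profitable ✗; to a=16.8 gives 101 − 8.6×16.8 = -43.48 → no gain ✓.
High-quality (own payoff 101 − 2.5×16.8 = 59): to a=0 gives 60 → profitable ✗; to a=3.5 gives 85 − 2.5×3.5 = 76.25 → profitable ✗.
3 of the 6 constraints hold; not an equilibrium.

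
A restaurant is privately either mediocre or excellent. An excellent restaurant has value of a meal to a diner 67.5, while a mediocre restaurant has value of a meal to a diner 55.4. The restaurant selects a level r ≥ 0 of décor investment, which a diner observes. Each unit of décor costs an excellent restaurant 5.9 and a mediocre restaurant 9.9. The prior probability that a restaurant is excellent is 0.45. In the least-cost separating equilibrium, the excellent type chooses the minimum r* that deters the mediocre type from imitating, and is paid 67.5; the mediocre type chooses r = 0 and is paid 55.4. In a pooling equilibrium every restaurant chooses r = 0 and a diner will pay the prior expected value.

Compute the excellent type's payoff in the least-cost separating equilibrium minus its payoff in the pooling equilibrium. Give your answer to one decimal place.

Least-cost separating signal: r* solves 55.4 = 67.5 − 9.9·r*, so r* = (67.5 − 55.4)/9.9 ≈ 1.2222.
Excellent type's separating payoff: 67.5 − 5.9 × r* = 67.5 − 5.9 × (67.5 − 55.4)/9.9 = 67.5 − 71.39/9.9 ≈ 60.289.
Pooling payoff: 0.45 × 67.5 + 0.55 × 55.4 = 60.845.
Difference: 60.289 − 60.845 = -0.556, i.e. -0.6 to one decimal place.
The excellent type would prefer the pooling outcome.

-0.6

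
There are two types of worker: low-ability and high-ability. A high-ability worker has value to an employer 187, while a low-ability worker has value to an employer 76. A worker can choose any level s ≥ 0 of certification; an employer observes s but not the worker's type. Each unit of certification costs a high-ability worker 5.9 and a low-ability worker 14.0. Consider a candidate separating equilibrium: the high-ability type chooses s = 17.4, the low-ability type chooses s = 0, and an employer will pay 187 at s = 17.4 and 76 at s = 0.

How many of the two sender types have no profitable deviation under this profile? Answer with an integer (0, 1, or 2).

Low-ability type: stay at 0 → 76; mimic → 187 − 14.0 × 17.4 = -56.6. IC holds (76 ≥ -56.6).
High-ability type: signal → 187 − 5.9 × 17.4 = 84.34; deviate to 0 → 76. IC holds (84.34 ≥ 76).
2 of 2 constraints hold, so this is a separating equilibrium.

2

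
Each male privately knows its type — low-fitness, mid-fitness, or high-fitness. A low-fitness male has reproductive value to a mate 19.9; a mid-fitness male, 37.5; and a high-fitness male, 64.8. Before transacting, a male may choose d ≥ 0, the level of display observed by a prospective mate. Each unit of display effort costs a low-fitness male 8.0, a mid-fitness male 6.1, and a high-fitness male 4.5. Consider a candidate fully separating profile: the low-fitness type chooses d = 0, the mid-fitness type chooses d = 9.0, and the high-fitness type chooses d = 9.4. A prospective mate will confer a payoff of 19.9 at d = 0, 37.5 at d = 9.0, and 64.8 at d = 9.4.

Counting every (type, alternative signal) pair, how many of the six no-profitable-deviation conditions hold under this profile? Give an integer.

4

Low-fitness (own payoff 19.9): to d=9.0 gives 37.5 − 8.0×9.0 = -34.5 → no gain ✓; to d=9.4 gives 64.8 − 8.0×9.4 = -10.4 → no gain ✓.
Mid-fitness (own payoff 37.5 − 6.1×9.0 = -17.4): to d=0 gives 19.9 → profitable ✗; to d=9.4 gives 64.8 − 6.1×9.4 = 7.46 → profitable ✗.
High-fitness (own payoff 64.8 − 4.5×9.4 = 22.5): to d=0 gives 19.9 → no gain ✓; to d=9.0 gives 37.5 − 4.5×9.0 = -3 → no gain ✓.
4 of the 6 constraints hold; not an equilibrium.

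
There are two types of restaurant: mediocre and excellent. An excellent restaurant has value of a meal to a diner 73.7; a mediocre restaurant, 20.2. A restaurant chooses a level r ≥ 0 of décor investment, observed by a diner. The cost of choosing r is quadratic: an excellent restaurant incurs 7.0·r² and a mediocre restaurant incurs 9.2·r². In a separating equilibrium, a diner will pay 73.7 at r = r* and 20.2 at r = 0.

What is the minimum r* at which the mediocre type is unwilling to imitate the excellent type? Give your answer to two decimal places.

2.41

The mediocre type at r = 0 receives 20.2; imitating at r* yields 73.7 − 9.2·r*².
Indifference: 20.2 = 73.7 − 9.2·r*², so r*² = (73.7 − 20.2) / 9.2 ≈ 5.8152.
r* = √5.8152 ≈ 2.41.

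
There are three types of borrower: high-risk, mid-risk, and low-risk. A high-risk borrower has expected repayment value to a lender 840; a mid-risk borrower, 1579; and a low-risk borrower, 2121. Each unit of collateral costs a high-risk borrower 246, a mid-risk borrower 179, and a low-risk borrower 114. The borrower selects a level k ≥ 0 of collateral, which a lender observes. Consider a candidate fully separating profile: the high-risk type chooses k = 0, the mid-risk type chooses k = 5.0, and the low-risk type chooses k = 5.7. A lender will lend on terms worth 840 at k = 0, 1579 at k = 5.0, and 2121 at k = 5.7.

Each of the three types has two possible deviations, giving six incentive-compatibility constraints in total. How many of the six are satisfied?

High-risk (own payoff 840): to k=5.0 gives 1579 − 246×5.0 = 349 → no gain ✓; to k=5.7 gives 2121 − 246×5.7 = 718.8 → no gain ✓.
Low-risk (own payoff 2121 − 114×5.7 = 1471.2): to k=0 gives 840 → no gain ✓; to k=5.0 gives 1579 − 114×5.0 = 1009 → no gain ✓.
Mid-risk (own payoff 1579 − 179×5.0 = 684): to k=0 gives 840 → profitable ✗; to k=5.7 gives 2121 − 179×5.7 = 1100.7 → profitable ✗.
4 of the 6 constraints hold; not an equilibrium.

4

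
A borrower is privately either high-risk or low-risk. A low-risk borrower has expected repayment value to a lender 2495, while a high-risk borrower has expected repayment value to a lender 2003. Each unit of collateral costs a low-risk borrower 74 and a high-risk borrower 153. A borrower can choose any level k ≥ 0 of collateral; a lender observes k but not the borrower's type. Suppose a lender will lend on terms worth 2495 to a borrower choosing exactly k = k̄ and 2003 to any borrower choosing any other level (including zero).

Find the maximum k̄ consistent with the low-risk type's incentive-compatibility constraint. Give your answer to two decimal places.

6.65

Choosing k̄ yields the low-risk type 2495 − 74·k̄; choosing zero yields 2003.
The low-risk type is indifferent at 2495 − 74·k̄ = 2003, i.e. k̄ = (2495 − 2003) / 74 ≈ 6.65.
For any k̄ above 6.65 the low-risk type would rather pool at zero, so separation collapses.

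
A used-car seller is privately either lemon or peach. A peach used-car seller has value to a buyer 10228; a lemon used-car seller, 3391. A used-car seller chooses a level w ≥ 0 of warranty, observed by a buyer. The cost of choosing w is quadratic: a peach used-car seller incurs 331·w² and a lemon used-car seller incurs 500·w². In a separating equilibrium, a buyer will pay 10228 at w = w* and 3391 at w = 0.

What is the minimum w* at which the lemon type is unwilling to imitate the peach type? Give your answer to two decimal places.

The lemon type at w = 0 receives 3391; imitating at w* yields 10228 − 500·w*².
Indifference: 3391 = 10228 − 500·w*², so w*² = (10228 − 3391) / 500 = 13.674.
w* = √13.674 ≈ 3.70.

3.70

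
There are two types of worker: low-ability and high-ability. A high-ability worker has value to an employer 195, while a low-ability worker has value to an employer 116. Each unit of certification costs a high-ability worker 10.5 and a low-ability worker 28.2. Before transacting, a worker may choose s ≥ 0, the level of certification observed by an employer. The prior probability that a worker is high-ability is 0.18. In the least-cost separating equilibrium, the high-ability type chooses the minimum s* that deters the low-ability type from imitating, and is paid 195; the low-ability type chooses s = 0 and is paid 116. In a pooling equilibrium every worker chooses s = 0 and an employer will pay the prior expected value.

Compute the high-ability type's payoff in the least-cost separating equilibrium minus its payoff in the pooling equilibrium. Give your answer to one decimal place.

Least-cost separating signal: s* solves 116 = 195 − 28.2·s*, so s* = (195 − 116)/28.2 ≈ 2.8014.
High-ability type's separating payoff: 195 − 10.5 × s* = 195 − 10.5 × (195 − 116)/28.2 = 195 − 829.5/28.2 ≈ 165.585.
Pooling payoff: 0.18 × 195 + 0.82 × 116 = 130.22.
Difference: 165.585 − 130.22 = 35.365, i.e. 35.4 to one decimal place.
The high-ability type prefers to separate.

35.4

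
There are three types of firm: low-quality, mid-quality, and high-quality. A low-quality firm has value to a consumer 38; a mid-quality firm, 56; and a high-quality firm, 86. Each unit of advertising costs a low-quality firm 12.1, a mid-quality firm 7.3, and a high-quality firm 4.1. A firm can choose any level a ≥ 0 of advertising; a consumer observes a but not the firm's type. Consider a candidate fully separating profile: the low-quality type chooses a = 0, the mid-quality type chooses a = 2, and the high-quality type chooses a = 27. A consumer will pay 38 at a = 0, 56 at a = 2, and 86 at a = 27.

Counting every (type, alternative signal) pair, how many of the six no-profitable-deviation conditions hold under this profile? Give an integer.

Low-quality (own payoff 38): to a=2 gives 56 − 12.1×2 = 31.8 → no gain ✓; to a=27 gives 86 − 12.1×27 = -240.7 → no gain ✓.
High-quality (own payoff 86 − 4.1×27 = -24.7): to a=0 gives 38 → profitable ✗; to a=2 gives 56 − 4.1×2 = 47.8 → profitable ✗.
Mid-quality (own payoff 56 − 7.3×2 = 41.4): to a=0 gives 38 → no gain ✓; to a=27 gives 86 − 7.3×27 = -111.1 → no gain ✓.
4 of the 6 constraints hold; not an equilibrium.

4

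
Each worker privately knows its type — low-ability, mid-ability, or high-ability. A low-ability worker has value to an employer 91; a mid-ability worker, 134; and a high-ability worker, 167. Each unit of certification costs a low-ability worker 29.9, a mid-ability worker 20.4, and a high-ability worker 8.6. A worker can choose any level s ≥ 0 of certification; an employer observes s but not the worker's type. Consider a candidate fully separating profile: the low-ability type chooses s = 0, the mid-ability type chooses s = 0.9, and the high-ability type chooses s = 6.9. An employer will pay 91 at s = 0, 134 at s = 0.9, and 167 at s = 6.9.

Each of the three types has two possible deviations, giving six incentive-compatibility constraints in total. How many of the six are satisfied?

4

High-ability (own payoff 167 − 8.6×6.9 = 107.66): to s=0 gives 91 → no gain ✓; to s=0.9 gives 134 − 8.6×0.9 = 126.26 → profitable ✗.
Mid-ability (own payoff 134 − 20.4×0.9 = 115.64): to s=0 gives 91 → no gain ✓; to s=6.9 gives 167 − 20.4×6.9 = 26.24 → no gain ✓.
Low-ability (own payoff 91): to s=0.9 gives 134 − 29.9×0.9 = 107.09 → profitable ✗; to s=6.9 gives 167 − 29.9×6.9 = -39.31 → no gain ✓.
4 of the 6 constraints hold; not an equilibrium.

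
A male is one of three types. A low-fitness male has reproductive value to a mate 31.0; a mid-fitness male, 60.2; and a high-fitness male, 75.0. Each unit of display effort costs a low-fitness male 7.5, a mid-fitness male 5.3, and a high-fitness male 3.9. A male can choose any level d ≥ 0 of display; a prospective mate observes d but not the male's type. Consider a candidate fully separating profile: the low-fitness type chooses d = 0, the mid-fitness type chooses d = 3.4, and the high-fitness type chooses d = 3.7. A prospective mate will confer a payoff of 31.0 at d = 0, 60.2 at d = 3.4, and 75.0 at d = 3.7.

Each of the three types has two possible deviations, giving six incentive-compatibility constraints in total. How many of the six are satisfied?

Mid-fitness (own payoff 60.2 − 5.3×3.4 = 42.18): to d=0 gives 31.0 → no gain ✓; to d=3.7 gives 75.0 − 5.3×3.7 = 55.39 → profitable ✗.
Low-fitness (own payoff 31.0): to d=3.4 gives 60.2 − 7.5×3.4 = 34.7 → profitable ✗; to d=3.7 gives 75.0 − 7.5×3.7 = 47.25 → profitable ✗.
High-fitness (own payoff 75.0 − 3.9×3.7 = 60.57): to d=0 gives 31.0 → no gain ✓; to d=3.4 gives 60.2 − 3.9×3.4 = 46.94 → no gain ✓.
3 of the 6 constraints hold; not an equilibrium.

3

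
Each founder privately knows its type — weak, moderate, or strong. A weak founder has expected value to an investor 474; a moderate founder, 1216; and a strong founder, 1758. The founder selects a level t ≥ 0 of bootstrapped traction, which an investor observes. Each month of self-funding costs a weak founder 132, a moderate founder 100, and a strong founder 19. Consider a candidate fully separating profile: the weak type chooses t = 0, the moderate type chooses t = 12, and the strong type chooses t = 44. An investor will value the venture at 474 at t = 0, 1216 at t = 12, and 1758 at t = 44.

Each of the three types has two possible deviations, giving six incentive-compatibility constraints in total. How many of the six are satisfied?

4

Strong (own payoff 1758 − 19×44 = 922): to t=0 gives 474 → no gain ✓; to t=12 gives 1216 − 19×12 = 988 → profitable ✗.
Weak (own payoff 474): to t=12 gives 1216 − 132×12 = -368 → no gain ✓; to t=44 gives 1758 − 132×44 = -4050 → no gain ✓.
Moderate (own payoff 1216 − 100×12 = 16): to t=0 gives 474 → profitable ✗; to t=44 gives 1758 − 100×44 = -2642 → no gain ✓.
4 of the 6 constraints hold; not an equilibrium.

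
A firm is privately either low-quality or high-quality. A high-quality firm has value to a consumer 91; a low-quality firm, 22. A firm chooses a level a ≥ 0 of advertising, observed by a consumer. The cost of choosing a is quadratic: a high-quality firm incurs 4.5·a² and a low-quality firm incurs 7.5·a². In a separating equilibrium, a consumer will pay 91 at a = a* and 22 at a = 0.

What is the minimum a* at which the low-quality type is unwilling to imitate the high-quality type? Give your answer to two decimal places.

The low-quality type at a = 0 receives 22; imitating at a* yields 91 − 7.5·a*².
Indifference: 22 = 91 − 7.5·a*², so a*² = (91 − 22) / 7.5 = 9.2.
a* = √9.2 ≈ 3.03.

3.03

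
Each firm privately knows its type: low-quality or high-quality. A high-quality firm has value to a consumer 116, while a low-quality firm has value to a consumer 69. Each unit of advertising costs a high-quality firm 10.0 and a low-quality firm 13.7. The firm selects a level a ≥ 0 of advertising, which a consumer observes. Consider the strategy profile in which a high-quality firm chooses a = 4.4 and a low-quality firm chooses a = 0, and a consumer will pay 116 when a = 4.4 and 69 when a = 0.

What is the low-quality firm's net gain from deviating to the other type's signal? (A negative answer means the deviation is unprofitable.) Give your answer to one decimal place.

Playing a = 0 the low-quality firm receives 69.
Deviating to a = 4.4 brings payment 116 at cost 13.7 × 4.4 = 60.28, netting 55.72.
Gain from deviating: 55.72 − 69 = -13.28, i.e. -13.3 to one decimal place.
The gain is negative, so the low-quality type's incentive-compatibility constraint is satisfied.

-13.3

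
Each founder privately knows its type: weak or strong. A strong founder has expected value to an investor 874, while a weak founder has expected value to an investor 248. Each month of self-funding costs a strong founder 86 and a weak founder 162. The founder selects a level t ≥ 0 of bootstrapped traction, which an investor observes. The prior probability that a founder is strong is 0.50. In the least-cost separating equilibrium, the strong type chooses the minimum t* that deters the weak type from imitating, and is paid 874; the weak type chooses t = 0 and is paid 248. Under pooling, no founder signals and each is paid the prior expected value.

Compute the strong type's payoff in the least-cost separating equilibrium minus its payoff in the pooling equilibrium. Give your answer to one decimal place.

-19.3

Least-cost separating signal: t* solves 248 = 874 − 162·t*, so t* = (874 − 248)/162 ≈ 3.8642.
Strong type's separating payoff: 874 − 86 × t* = 874 − 86 × (874 − 248)/162 = 874 − 53836/162 ≈ 541.679.
Pooling payoff: 0.50 × 874 + 0.50 × 248 = 561.
Difference: 541.679 − 561 = -19.321, i.e. -19.3 to one decimal place.
The strong type would prefer the pooling outcome.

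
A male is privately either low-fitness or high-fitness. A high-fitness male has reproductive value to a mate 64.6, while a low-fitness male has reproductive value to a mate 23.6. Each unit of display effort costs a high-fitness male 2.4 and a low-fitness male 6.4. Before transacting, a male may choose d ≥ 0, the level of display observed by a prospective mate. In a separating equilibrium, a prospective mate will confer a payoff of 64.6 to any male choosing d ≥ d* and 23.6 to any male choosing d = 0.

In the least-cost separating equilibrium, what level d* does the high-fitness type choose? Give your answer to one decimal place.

A low-fitness male choosing d = 0 receives 23.6.
Imitating at d* instead would pay 64.6 at cost 6.4·d*, netting 64.6 − 6.4·d*.
Indifference: 23.6 = 64.6 − 6.4·d*, so d* = (64.6 − 23.6) / 6.4 ≈ 6.4.
This is the low-fitness type's binding incentive-compatibility constraint; any d ≥ 6.4 sustains separation on that side.

6.4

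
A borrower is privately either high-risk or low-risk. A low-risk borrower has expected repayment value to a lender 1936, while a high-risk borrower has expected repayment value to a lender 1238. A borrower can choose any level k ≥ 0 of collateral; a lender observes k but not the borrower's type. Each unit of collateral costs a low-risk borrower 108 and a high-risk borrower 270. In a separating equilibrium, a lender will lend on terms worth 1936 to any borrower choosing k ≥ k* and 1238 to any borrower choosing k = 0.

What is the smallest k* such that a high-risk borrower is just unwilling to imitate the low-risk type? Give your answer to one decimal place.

A high-risk borrower choosing k = 0 receives 1238.
Imitating at k* instead would pay 1936 at cost 270·k*, netting 1936 − 270·k*.
Indifference: 1238 = 1936 − 270·k*, so k* = (1936 − 1238) / 270 ≈ 2.6.
This is the high-risk type's binding incentive-compatibility constraint; any k ≥ 2.6 sustains separation on that side.

2.6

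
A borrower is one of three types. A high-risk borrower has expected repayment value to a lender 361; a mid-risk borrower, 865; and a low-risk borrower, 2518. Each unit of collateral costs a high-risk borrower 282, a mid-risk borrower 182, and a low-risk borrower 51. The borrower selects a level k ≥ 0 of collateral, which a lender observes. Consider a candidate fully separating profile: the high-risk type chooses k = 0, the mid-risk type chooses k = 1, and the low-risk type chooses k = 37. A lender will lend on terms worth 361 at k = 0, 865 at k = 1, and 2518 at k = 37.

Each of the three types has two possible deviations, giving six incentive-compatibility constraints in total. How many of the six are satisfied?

4

Mid-risk (own payoff 865 − 182×1 = 683): to k=0 gives 361 → no gain ✓; to k=37 gives 2518 − 182×37 = -4216 → no gain ✓.
Low-risk (own payoff 2518 − 51×37 = 631): to k=0 gives 361 → no gain ✓; to k=1 gives 865 − 51×1 = 814 → profitable ✗.
High-risk (own payoff 361): to k=1 gives 865 − 282×1 = 583 → profitable ✗; to k=37 gives 2518 − 282×37 = -7916 → no gain ✓.
4 of the 6 constraints hold; not an equilibrium.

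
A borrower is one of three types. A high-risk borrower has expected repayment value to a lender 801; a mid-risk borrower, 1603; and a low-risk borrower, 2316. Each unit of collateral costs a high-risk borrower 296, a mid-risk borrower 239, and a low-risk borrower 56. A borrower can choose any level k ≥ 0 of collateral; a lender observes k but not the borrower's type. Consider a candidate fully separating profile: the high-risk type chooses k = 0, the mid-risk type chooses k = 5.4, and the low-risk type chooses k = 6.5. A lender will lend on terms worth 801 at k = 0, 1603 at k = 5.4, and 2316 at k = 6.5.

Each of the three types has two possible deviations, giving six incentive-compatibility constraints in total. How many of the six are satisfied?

4

Low-risk (own payoff 2316 − 56×6.5 = 1952): to k=0 gives 801 → no gain ✓; to k=5.4 gives 1603 − 56×5.4 = 1300.6 → no gain ✓.
High-risk (own payoff 801): to k=5.4 gives 1603 − 296×5.4 = 4.6 → no gain ✓; to k=6.5 gives 2316 − 296×6.5 = 392 → no gain ✓.
Mid-risk (own payoff 1603 − 239×5.4 = 312.4): to k=0 gives 801 → profitable ✗; to k=6.5 gives 2316 − 239×6.5 = 762.5 → profitable ✗.
4 of the 6 constraints hold; not an equilibrium.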